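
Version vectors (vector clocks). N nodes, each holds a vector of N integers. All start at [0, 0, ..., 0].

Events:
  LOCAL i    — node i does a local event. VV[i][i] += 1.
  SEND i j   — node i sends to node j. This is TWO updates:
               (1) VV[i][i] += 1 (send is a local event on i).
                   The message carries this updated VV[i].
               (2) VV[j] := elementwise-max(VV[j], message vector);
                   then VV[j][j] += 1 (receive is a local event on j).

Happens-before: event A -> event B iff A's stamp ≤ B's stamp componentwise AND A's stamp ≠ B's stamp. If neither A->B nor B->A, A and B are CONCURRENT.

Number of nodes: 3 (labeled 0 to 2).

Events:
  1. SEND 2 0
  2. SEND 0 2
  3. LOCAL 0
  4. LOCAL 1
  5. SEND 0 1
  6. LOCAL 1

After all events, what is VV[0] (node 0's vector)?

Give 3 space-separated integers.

Initial: VV[0]=[0, 0, 0]
Initial: VV[1]=[0, 0, 0]
Initial: VV[2]=[0, 0, 0]
Event 1: SEND 2->0: VV[2][2]++ -> VV[2]=[0, 0, 1], msg_vec=[0, 0, 1]; VV[0]=max(VV[0],msg_vec) then VV[0][0]++ -> VV[0]=[1, 0, 1]
Event 2: SEND 0->2: VV[0][0]++ -> VV[0]=[2, 0, 1], msg_vec=[2, 0, 1]; VV[2]=max(VV[2],msg_vec) then VV[2][2]++ -> VV[2]=[2, 0, 2]
Event 3: LOCAL 0: VV[0][0]++ -> VV[0]=[3, 0, 1]
Event 4: LOCAL 1: VV[1][1]++ -> VV[1]=[0, 1, 0]
Event 5: SEND 0->1: VV[0][0]++ -> VV[0]=[4, 0, 1], msg_vec=[4, 0, 1]; VV[1]=max(VV[1],msg_vec) then VV[1][1]++ -> VV[1]=[4, 2, 1]
Event 6: LOCAL 1: VV[1][1]++ -> VV[1]=[4, 3, 1]
Final vectors: VV[0]=[4, 0, 1]; VV[1]=[4, 3, 1]; VV[2]=[2, 0, 2]

Answer: 4 0 1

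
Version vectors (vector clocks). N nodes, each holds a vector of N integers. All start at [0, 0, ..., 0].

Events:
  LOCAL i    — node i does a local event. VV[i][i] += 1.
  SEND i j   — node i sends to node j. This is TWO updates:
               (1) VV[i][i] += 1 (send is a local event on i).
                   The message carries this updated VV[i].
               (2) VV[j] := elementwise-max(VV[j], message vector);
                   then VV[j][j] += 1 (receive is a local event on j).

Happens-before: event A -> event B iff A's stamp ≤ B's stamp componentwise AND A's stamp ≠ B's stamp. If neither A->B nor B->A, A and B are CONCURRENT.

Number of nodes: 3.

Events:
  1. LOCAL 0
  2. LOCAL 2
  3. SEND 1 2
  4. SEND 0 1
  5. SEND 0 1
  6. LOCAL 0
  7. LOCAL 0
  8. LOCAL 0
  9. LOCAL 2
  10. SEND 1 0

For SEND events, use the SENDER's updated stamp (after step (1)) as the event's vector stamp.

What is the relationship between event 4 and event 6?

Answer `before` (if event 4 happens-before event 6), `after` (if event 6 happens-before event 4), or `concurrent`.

Initial: VV[0]=[0, 0, 0]
Initial: VV[1]=[0, 0, 0]
Initial: VV[2]=[0, 0, 0]
Event 1: LOCAL 0: VV[0][0]++ -> VV[0]=[1, 0, 0]
Event 2: LOCAL 2: VV[2][2]++ -> VV[2]=[0, 0, 1]
Event 3: SEND 1->2: VV[1][1]++ -> VV[1]=[0, 1, 0], msg_vec=[0, 1, 0]; VV[2]=max(VV[2],msg_vec) then VV[2][2]++ -> VV[2]=[0, 1, 2]
Event 4: SEND 0->1: VV[0][0]++ -> VV[0]=[2, 0, 0], msg_vec=[2, 0, 0]; VV[1]=max(VV[1],msg_vec) then VV[1][1]++ -> VV[1]=[2, 2, 0]
Event 5: SEND 0->1: VV[0][0]++ -> VV[0]=[3, 0, 0], msg_vec=[3, 0, 0]; VV[1]=max(VV[1],msg_vec) then VV[1][1]++ -> VV[1]=[3, 3, 0]
Event 6: LOCAL 0: VV[0][0]++ -> VV[0]=[4, 0, 0]
Event 7: LOCAL 0: VV[0][0]++ -> VV[0]=[5, 0, 0]
Event 8: LOCAL 0: VV[0][0]++ -> VV[0]=[6, 0, 0]
Event 9: LOCAL 2: VV[2][2]++ -> VV[2]=[0, 1, 3]
Event 10: SEND 1->0: VV[1][1]++ -> VV[1]=[3, 4, 0], msg_vec=[3, 4, 0]; VV[0]=max(VV[0],msg_vec) then VV[0][0]++ -> VV[0]=[7, 4, 0]
Event 4 stamp: [2, 0, 0]
Event 6 stamp: [4, 0, 0]
[2, 0, 0] <= [4, 0, 0]? True
[4, 0, 0] <= [2, 0, 0]? False
Relation: before

Answer: before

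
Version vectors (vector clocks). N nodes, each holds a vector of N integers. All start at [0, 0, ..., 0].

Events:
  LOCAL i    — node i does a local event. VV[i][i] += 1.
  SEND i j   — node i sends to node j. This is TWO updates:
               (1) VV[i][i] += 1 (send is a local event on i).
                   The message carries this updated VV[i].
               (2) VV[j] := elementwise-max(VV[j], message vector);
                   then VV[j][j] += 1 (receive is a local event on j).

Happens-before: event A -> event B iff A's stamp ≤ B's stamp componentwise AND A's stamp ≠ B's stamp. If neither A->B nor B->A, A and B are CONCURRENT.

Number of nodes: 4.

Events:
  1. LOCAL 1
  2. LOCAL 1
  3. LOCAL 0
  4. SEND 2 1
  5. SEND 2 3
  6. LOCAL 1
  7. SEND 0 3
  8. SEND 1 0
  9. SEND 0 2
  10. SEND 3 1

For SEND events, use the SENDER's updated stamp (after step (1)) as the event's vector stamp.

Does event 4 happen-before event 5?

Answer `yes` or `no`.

Answer: yes

Derivation:
Initial: VV[0]=[0, 0, 0, 0]
Initial: VV[1]=[0, 0, 0, 0]
Initial: VV[2]=[0, 0, 0, 0]
Initial: VV[3]=[0, 0, 0, 0]
Event 1: LOCAL 1: VV[1][1]++ -> VV[1]=[0, 1, 0, 0]
Event 2: LOCAL 1: VV[1][1]++ -> VV[1]=[0, 2, 0, 0]
Event 3: LOCAL 0: VV[0][0]++ -> VV[0]=[1, 0, 0, 0]
Event 4: SEND 2->1: VV[2][2]++ -> VV[2]=[0, 0, 1, 0], msg_vec=[0, 0, 1, 0]; VV[1]=max(VV[1],msg_vec) then VV[1][1]++ -> VV[1]=[0, 3, 1, 0]
Event 5: SEND 2->3: VV[2][2]++ -> VV[2]=[0, 0, 2, 0], msg_vec=[0, 0, 2, 0]; VV[3]=max(VV[3],msg_vec) then VV[3][3]++ -> VV[3]=[0, 0, 2, 1]
Event 6: LOCAL 1: VV[1][1]++ -> VV[1]=[0, 4, 1, 0]
Event 7: SEND 0->3: VV[0][0]++ -> VV[0]=[2, 0, 0, 0], msg_vec=[2, 0, 0, 0]; VV[3]=max(VV[3],msg_vec) then VV[3][3]++ -> VV[3]=[2, 0, 2, 2]
Event 8: SEND 1->0: VV[1][1]++ -> VV[1]=[0, 5, 1, 0], msg_vec=[0, 5, 1, 0]; VV[0]=max(VV[0],msg_vec) then VV[0][0]++ -> VV[0]=[3, 5, 1, 0]
Event 9: SEND 0->2: VV[0][0]++ -> VV[0]=[4, 5, 1, 0], msg_vec=[4, 5, 1, 0]; VV[2]=max(VV[2],msg_vec) then VV[2][2]++ -> VV[2]=[4, 5, 3, 0]
Event 10: SEND 3->1: VV[3][3]++ -> VV[3]=[2, 0, 2, 3], msg_vec=[2, 0, 2, 3]; VV[1]=max(VV[1],msg_vec) then VV[1][1]++ -> VV[1]=[2, 6, 2, 3]
Event 4 stamp: [0, 0, 1, 0]
Event 5 stamp: [0, 0, 2, 0]
[0, 0, 1, 0] <= [0, 0, 2, 0]? True. Equal? False. Happens-before: True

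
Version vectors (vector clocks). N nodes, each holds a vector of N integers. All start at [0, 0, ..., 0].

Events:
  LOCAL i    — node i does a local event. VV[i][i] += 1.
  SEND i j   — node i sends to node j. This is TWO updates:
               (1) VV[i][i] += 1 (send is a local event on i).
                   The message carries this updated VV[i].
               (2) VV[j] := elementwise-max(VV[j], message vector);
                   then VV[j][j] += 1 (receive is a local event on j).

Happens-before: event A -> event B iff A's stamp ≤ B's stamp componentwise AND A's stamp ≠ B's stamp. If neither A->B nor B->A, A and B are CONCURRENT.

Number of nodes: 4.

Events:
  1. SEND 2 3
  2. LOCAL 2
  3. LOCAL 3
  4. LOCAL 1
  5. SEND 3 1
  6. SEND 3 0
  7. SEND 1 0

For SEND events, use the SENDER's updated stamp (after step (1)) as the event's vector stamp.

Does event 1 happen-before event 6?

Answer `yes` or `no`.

Answer: yes

Derivation:
Initial: VV[0]=[0, 0, 0, 0]
Initial: VV[1]=[0, 0, 0, 0]
Initial: VV[2]=[0, 0, 0, 0]
Initial: VV[3]=[0, 0, 0, 0]
Event 1: SEND 2->3: VV[2][2]++ -> VV[2]=[0, 0, 1, 0], msg_vec=[0, 0, 1, 0]; VV[3]=max(VV[3],msg_vec) then VV[3][3]++ -> VV[3]=[0, 0, 1, 1]
Event 2: LOCAL 2: VV[2][2]++ -> VV[2]=[0, 0, 2, 0]
Event 3: LOCAL 3: VV[3][3]++ -> VV[3]=[0, 0, 1, 2]
Event 4: LOCAL 1: VV[1][1]++ -> VV[1]=[0, 1, 0, 0]
Event 5: SEND 3->1: VV[3][3]++ -> VV[3]=[0, 0, 1, 3], msg_vec=[0, 0, 1, 3]; VV[1]=max(VV[1],msg_vec) then VV[1][1]++ -> VV[1]=[0, 2, 1, 3]
Event 6: SEND 3->0: VV[3][3]++ -> VV[3]=[0, 0, 1, 4], msg_vec=[0, 0, 1, 4]; VV[0]=max(VV[0],msg_vec) then VV[0][0]++ -> VV[0]=[1, 0, 1, 4]
Event 7: SEND 1->0: VV[1][1]++ -> VV[1]=[0, 3, 1, 3], msg_vec=[0, 3, 1, 3]; VV[0]=max(VV[0],msg_vec) then VV[0][0]++ -> VV[0]=[2, 3, 1, 4]
Event 1 stamp: [0, 0, 1, 0]
Event 6 stamp: [0, 0, 1, 4]
[0, 0, 1, 0] <= [0, 0, 1, 4]? True. Equal? False. Happens-before: True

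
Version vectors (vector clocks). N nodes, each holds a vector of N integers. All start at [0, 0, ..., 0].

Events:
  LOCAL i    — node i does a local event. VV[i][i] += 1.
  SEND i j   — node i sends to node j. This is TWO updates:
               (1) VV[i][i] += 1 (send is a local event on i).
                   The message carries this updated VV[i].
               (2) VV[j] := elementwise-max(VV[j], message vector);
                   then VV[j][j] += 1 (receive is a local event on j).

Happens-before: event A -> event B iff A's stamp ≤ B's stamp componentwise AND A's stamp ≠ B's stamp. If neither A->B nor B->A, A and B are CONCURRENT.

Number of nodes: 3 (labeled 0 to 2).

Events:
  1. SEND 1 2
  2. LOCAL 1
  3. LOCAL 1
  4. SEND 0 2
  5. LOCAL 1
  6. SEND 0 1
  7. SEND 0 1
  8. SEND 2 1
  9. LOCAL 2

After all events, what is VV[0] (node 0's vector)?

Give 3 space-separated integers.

Initial: VV[0]=[0, 0, 0]
Initial: VV[1]=[0, 0, 0]
Initial: VV[2]=[0, 0, 0]
Event 1: SEND 1->2: VV[1][1]++ -> VV[1]=[0, 1, 0], msg_vec=[0, 1, 0]; VV[2]=max(VV[2],msg_vec) then VV[2][2]++ -> VV[2]=[0, 1, 1]
Event 2: LOCAL 1: VV[1][1]++ -> VV[1]=[0, 2, 0]
Event 3: LOCAL 1: VV[1][1]++ -> VV[1]=[0, 3, 0]
Event 4: SEND 0->2: VV[0][0]++ -> VV[0]=[1, 0, 0], msg_vec=[1, 0, 0]; VV[2]=max(VV[2],msg_vec) then VV[2][2]++ -> VV[2]=[1, 1, 2]
Event 5: LOCAL 1: VV[1][1]++ -> VV[1]=[0, 4, 0]
Event 6: SEND 0->1: VV[0][0]++ -> VV[0]=[2, 0, 0], msg_vec=[2, 0, 0]; VV[1]=max(VV[1],msg_vec) then VV[1][1]++ -> VV[1]=[2, 5, 0]
Event 7: SEND 0->1: VV[0][0]++ -> VV[0]=[3, 0, 0], msg_vec=[3, 0, 0]; VV[1]=max(VV[1],msg_vec) then VV[1][1]++ -> VV[1]=[3, 6, 0]
Event 8: SEND 2->1: VV[2][2]++ -> VV[2]=[1, 1, 3], msg_vec=[1, 1, 3]; VV[1]=max(VV[1],msg_vec) then VV[1][1]++ -> VV[1]=[3, 7, 3]
Event 9: LOCAL 2: VV[2][2]++ -> VV[2]=[1, 1, 4]
Final vectors: VV[0]=[3, 0, 0]; VV[1]=[3, 7, 3]; VV[2]=[1, 1, 4]

Answer: 3 0 0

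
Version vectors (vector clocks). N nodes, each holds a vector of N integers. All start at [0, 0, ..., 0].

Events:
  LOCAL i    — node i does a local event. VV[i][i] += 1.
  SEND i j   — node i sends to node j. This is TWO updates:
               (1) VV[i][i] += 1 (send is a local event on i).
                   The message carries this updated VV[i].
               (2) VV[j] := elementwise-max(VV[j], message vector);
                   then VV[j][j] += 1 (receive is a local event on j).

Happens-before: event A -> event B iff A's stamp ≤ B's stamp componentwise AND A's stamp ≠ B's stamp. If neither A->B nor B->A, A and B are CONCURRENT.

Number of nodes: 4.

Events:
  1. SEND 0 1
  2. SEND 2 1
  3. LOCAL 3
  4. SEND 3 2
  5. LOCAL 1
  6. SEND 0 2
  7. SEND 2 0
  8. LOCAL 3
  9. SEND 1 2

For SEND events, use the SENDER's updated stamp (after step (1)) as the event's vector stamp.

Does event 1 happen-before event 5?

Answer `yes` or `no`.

Initial: VV[0]=[0, 0, 0, 0]
Initial: VV[1]=[0, 0, 0, 0]
Initial: VV[2]=[0, 0, 0, 0]
Initial: VV[3]=[0, 0, 0, 0]
Event 1: SEND 0->1: VV[0][0]++ -> VV[0]=[1, 0, 0, 0], msg_vec=[1, 0, 0, 0]; VV[1]=max(VV[1],msg_vec) then VV[1][1]++ -> VV[1]=[1, 1, 0, 0]
Event 2: SEND 2->1: VV[2][2]++ -> VV[2]=[0, 0, 1, 0], msg_vec=[0, 0, 1, 0]; VV[1]=max(VV[1],msg_vec) then VV[1][1]++ -> VV[1]=[1, 2, 1, 0]
Event 3: LOCAL 3: VV[3][3]++ -> VV[3]=[0, 0, 0, 1]
Event 4: SEND 3->2: VV[3][3]++ -> VV[3]=[0, 0, 0, 2], msg_vec=[0, 0, 0, 2]; VV[2]=max(VV[2],msg_vec) then VV[2][2]++ -> VV[2]=[0, 0, 2, 2]
Event 5: LOCAL 1: VV[1][1]++ -> VV[1]=[1, 3, 1, 0]
Event 6: SEND 0->2: VV[0][0]++ -> VV[0]=[2, 0, 0, 0], msg_vec=[2, 0, 0, 0]; VV[2]=max(VV[2],msg_vec) then VV[2][2]++ -> VV[2]=[2, 0, 3, 2]
Event 7: SEND 2->0: VV[2][2]++ -> VV[2]=[2, 0, 4, 2], msg_vec=[2, 0, 4, 2]; VV[0]=max(VV[0],msg_vec) then VV[0][0]++ -> VV[0]=[3, 0, 4, 2]
Event 8: LOCAL 3: VV[3][3]++ -> VV[3]=[0, 0, 0, 3]
Event 9: SEND 1->2: VV[1][1]++ -> VV[1]=[1, 4, 1, 0], msg_vec=[1, 4, 1, 0]; VV[2]=max(VV[2],msg_vec) then VV[2][2]++ -> VV[2]=[2, 4, 5, 2]
Event 1 stamp: [1, 0, 0, 0]
Event 5 stamp: [1, 3, 1, 0]
[1, 0, 0, 0] <= [1, 3, 1, 0]? True. Equal? False. Happens-before: True

Answer: yes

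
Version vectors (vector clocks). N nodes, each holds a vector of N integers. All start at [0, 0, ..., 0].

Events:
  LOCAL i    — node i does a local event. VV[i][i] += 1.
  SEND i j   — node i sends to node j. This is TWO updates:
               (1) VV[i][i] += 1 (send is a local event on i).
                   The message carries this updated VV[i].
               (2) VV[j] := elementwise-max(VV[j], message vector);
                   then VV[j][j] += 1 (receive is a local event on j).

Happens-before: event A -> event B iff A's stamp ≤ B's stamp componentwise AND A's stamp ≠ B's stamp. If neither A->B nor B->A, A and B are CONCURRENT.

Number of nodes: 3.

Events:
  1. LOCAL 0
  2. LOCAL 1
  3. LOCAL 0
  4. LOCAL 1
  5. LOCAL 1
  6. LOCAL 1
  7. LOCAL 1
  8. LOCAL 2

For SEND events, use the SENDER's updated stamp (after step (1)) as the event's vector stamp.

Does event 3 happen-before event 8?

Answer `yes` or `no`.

Initial: VV[0]=[0, 0, 0]
Initial: VV[1]=[0, 0, 0]
Initial: VV[2]=[0, 0, 0]
Event 1: LOCAL 0: VV[0][0]++ -> VV[0]=[1, 0, 0]
Event 2: LOCAL 1: VV[1][1]++ -> VV[1]=[0, 1, 0]
Event 3: LOCAL 0: VV[0][0]++ -> VV[0]=[2, 0, 0]
Event 4: LOCAL 1: VV[1][1]++ -> VV[1]=[0, 2, 0]
Event 5: LOCAL 1: VV[1][1]++ -> VV[1]=[0, 3, 0]
Event 6: LOCAL 1: VV[1][1]++ -> VV[1]=[0, 4, 0]
Event 7: LOCAL 1: VV[1][1]++ -> VV[1]=[0, 5, 0]
Event 8: LOCAL 2: VV[2][2]++ -> VV[2]=[0, 0, 1]
Event 3 stamp: [2, 0, 0]
Event 8 stamp: [0, 0, 1]
[2, 0, 0] <= [0, 0, 1]? False. Equal? False. Happens-before: False

Answer: no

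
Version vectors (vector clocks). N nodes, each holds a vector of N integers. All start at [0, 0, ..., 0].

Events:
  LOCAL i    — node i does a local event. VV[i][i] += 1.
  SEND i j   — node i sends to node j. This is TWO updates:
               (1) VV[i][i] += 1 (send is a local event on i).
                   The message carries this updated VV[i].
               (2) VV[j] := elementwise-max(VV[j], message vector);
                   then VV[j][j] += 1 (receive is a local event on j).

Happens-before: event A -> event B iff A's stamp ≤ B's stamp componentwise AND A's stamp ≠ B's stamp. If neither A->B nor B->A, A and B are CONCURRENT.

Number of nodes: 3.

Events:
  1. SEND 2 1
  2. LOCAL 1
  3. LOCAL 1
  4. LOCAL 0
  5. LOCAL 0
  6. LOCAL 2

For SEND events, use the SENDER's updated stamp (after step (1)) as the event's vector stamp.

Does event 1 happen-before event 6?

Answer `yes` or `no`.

Answer: yes

Derivation:
Initial: VV[0]=[0, 0, 0]
Initial: VV[1]=[0, 0, 0]
Initial: VV[2]=[0, 0, 0]
Event 1: SEND 2->1: VV[2][2]++ -> VV[2]=[0, 0, 1], msg_vec=[0, 0, 1]; VV[1]=max(VV[1],msg_vec) then VV[1][1]++ -> VV[1]=[0, 1, 1]
Event 2: LOCAL 1: VV[1][1]++ -> VV[1]=[0, 2, 1]
Event 3: LOCAL 1: VV[1][1]++ -> VV[1]=[0, 3, 1]
Event 4: LOCAL 0: VV[0][0]++ -> VV[0]=[1, 0, 0]
Event 5: LOCAL 0: VV[0][0]++ -> VV[0]=[2, 0, 0]
Event 6: LOCAL 2: VV[2][2]++ -> VV[2]=[0, 0, 2]
Event 1 stamp: [0, 0, 1]
Event 6 stamp: [0, 0, 2]
[0, 0, 1] <= [0, 0, 2]? True. Equal? False. Happens-before: True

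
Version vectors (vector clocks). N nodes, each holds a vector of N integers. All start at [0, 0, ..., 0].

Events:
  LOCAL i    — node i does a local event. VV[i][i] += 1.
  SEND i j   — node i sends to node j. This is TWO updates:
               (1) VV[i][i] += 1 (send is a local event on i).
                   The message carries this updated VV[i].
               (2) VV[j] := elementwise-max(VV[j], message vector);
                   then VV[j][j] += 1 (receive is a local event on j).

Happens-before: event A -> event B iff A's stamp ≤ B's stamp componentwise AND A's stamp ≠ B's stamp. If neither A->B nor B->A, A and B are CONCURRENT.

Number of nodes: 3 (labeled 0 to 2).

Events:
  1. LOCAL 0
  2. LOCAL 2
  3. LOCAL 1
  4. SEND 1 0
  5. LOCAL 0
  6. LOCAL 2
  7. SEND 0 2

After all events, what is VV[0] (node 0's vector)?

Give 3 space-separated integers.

Initial: VV[0]=[0, 0, 0]
Initial: VV[1]=[0, 0, 0]
Initial: VV[2]=[0, 0, 0]
Event 1: LOCAL 0: VV[0][0]++ -> VV[0]=[1, 0, 0]
Event 2: LOCAL 2: VV[2][2]++ -> VV[2]=[0, 0, 1]
Event 3: LOCAL 1: VV[1][1]++ -> VV[1]=[0, 1, 0]
Event 4: SEND 1->0: VV[1][1]++ -> VV[1]=[0, 2, 0], msg_vec=[0, 2, 0]; VV[0]=max(VV[0],msg_vec) then VV[0][0]++ -> VV[0]=[2, 2, 0]
Event 5: LOCAL 0: VV[0][0]++ -> VV[0]=[3, 2, 0]
Event 6: LOCAL 2: VV[2][2]++ -> VV[2]=[0, 0, 2]
Event 7: SEND 0->2: VV[0][0]++ -> VV[0]=[4, 2, 0], msg_vec=[4, 2, 0]; VV[2]=max(VV[2],msg_vec) then VV[2][2]++ -> VV[2]=[4, 2, 3]
Final vectors: VV[0]=[4, 2, 0]; VV[1]=[0, 2, 0]; VV[2]=[4, 2, 3]

Answer: 4 2 0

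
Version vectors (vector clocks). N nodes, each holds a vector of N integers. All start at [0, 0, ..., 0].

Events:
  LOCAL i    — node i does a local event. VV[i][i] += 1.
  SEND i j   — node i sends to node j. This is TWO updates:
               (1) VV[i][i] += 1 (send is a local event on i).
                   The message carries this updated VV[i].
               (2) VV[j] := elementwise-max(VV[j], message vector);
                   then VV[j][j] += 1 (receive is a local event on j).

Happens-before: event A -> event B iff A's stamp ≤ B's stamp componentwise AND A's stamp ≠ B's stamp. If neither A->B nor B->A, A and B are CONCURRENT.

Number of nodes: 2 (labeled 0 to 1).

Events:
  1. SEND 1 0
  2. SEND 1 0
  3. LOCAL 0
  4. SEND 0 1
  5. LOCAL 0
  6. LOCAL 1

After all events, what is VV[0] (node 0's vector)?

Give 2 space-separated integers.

Answer: 5 2

Derivation:
Initial: VV[0]=[0, 0]
Initial: VV[1]=[0, 0]
Event 1: SEND 1->0: VV[1][1]++ -> VV[1]=[0, 1], msg_vec=[0, 1]; VV[0]=max(VV[0],msg_vec) then VV[0][0]++ -> VV[0]=[1, 1]
Event 2: SEND 1->0: VV[1][1]++ -> VV[1]=[0, 2], msg_vec=[0, 2]; VV[0]=max(VV[0],msg_vec) then VV[0][0]++ -> VV[0]=[2, 2]
Event 3: LOCAL 0: VV[0][0]++ -> VV[0]=[3, 2]
Event 4: SEND 0->1: VV[0][0]++ -> VV[0]=[4, 2], msg_vec=[4, 2]; VV[1]=max(VV[1],msg_vec) then VV[1][1]++ -> VV[1]=[4, 3]
Event 5: LOCAL 0: VV[0][0]++ -> VV[0]=[5, 2]
Event 6: LOCAL 1: VV[1][1]++ -> VV[1]=[4, 4]
Final vectors: VV[0]=[5, 2]; VV[1]=[4, 4]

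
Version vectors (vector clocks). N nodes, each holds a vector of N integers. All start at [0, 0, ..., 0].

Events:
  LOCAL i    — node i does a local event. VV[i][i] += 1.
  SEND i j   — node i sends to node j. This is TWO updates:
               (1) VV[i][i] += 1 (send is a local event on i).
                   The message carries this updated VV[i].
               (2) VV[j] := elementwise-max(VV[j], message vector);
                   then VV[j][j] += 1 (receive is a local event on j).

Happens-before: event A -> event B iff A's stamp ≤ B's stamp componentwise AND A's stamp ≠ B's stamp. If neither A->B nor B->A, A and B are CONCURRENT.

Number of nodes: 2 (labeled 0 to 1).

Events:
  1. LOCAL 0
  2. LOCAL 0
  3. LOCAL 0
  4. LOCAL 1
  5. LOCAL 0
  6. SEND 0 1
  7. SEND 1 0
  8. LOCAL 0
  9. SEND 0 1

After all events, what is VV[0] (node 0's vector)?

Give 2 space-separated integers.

Initial: VV[0]=[0, 0]
Initial: VV[1]=[0, 0]
Event 1: LOCAL 0: VV[0][0]++ -> VV[0]=[1, 0]
Event 2: LOCAL 0: VV[0][0]++ -> VV[0]=[2, 0]
Event 3: LOCAL 0: VV[0][0]++ -> VV[0]=[3, 0]
Event 4: LOCAL 1: VV[1][1]++ -> VV[1]=[0, 1]
Event 5: LOCAL 0: VV[0][0]++ -> VV[0]=[4, 0]
Event 6: SEND 0->1: VV[0][0]++ -> VV[0]=[5, 0], msg_vec=[5, 0]; VV[1]=max(VV[1],msg_vec) then VV[1][1]++ -> VV[1]=[5, 2]
Event 7: SEND 1->0: VV[1][1]++ -> VV[1]=[5, 3], msg_vec=[5, 3]; VV[0]=max(VV[0],msg_vec) then VV[0][0]++ -> VV[0]=[6, 3]
Event 8: LOCAL 0: VV[0][0]++ -> VV[0]=[7, 3]
Event 9: SEND 0->1: VV[0][0]++ -> VV[0]=[8, 3], msg_vec=[8, 3]; VV[1]=max(VV[1],msg_vec) then VV[1][1]++ -> VV[1]=[8, 4]
Final vectors: VV[0]=[8, 3]; VV[1]=[8, 4]

Answer: 8 3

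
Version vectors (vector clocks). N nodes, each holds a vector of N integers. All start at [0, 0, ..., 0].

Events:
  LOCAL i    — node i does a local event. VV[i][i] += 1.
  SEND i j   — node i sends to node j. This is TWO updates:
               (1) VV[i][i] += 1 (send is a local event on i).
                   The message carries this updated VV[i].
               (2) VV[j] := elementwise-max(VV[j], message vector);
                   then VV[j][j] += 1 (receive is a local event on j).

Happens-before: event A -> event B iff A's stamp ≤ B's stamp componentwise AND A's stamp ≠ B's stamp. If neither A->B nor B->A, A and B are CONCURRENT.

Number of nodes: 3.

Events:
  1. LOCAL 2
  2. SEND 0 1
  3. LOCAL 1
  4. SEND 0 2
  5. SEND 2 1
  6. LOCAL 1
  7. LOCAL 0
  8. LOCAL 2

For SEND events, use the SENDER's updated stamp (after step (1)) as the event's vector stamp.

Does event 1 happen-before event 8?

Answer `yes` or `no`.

Initial: VV[0]=[0, 0, 0]
Initial: VV[1]=[0, 0, 0]
Initial: VV[2]=[0, 0, 0]
Event 1: LOCAL 2: VV[2][2]++ -> VV[2]=[0, 0, 1]
Event 2: SEND 0->1: VV[0][0]++ -> VV[0]=[1, 0, 0], msg_vec=[1, 0, 0]; VV[1]=max(VV[1],msg_vec) then VV[1][1]++ -> VV[1]=[1, 1, 0]
Event 3: LOCAL 1: VV[1][1]++ -> VV[1]=[1, 2, 0]
Event 4: SEND 0->2: VV[0][0]++ -> VV[0]=[2, 0, 0], msg_vec=[2, 0, 0]; VV[2]=max(VV[2],msg_vec) then VV[2][2]++ -> VV[2]=[2, 0, 2]
Event 5: SEND 2->1: VV[2][2]++ -> VV[2]=[2, 0, 3], msg_vec=[2, 0, 3]; VV[1]=max(VV[1],msg_vec) then VV[1][1]++ -> VV[1]=[2, 3, 3]
Event 6: LOCAL 1: VV[1][1]++ -> VV[1]=[2, 4, 3]
Event 7: LOCAL 0: VV[0][0]++ -> VV[0]=[3, 0, 0]
Event 8: LOCAL 2: VV[2][2]++ -> VV[2]=[2, 0, 4]
Event 1 stamp: [0, 0, 1]
Event 8 stamp: [2, 0, 4]
[0, 0, 1] <= [2, 0, 4]? True. Equal? False. Happens-before: True

Answer: yes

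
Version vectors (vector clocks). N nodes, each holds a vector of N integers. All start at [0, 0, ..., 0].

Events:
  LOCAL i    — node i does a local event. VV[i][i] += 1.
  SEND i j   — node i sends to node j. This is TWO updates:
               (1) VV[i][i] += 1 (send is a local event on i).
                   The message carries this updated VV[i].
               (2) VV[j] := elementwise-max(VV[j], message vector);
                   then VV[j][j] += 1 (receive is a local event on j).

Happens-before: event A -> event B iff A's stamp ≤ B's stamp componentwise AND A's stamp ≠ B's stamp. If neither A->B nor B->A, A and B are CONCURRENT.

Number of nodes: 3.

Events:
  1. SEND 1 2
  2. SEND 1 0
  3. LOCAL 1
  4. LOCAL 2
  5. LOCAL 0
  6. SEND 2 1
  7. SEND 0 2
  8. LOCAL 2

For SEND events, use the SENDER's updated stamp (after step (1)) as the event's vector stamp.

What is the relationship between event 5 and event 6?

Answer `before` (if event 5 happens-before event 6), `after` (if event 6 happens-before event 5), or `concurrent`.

Initial: VV[0]=[0, 0, 0]
Initial: VV[1]=[0, 0, 0]
Initial: VV[2]=[0, 0, 0]
Event 1: SEND 1->2: VV[1][1]++ -> VV[1]=[0, 1, 0], msg_vec=[0, 1, 0]; VV[2]=max(VV[2],msg_vec) then VV[2][2]++ -> VV[2]=[0, 1, 1]
Event 2: SEND 1->0: VV[1][1]++ -> VV[1]=[0, 2, 0], msg_vec=[0, 2, 0]; VV[0]=max(VV[0],msg_vec) then VV[0][0]++ -> VV[0]=[1, 2, 0]
Event 3: LOCAL 1: VV[1][1]++ -> VV[1]=[0, 3, 0]
Event 4: LOCAL 2: VV[2][2]++ -> VV[2]=[0, 1, 2]
Event 5: LOCAL 0: VV[0][0]++ -> VV[0]=[2, 2, 0]
Event 6: SEND 2->1: VV[2][2]++ -> VV[2]=[0, 1, 3], msg_vec=[0, 1, 3]; VV[1]=max(VV[1],msg_vec) then VV[1][1]++ -> VV[1]=[0, 4, 3]
Event 7: SEND 0->2: VV[0][0]++ -> VV[0]=[3, 2, 0], msg_vec=[3, 2, 0]; VV[2]=max(VV[2],msg_vec) then VV[2][2]++ -> VV[2]=[3, 2, 4]
Event 8: LOCAL 2: VV[2][2]++ -> VV[2]=[3, 2, 5]
Event 5 stamp: [2, 2, 0]
Event 6 stamp: [0, 1, 3]
[2, 2, 0] <= [0, 1, 3]? False
[0, 1, 3] <= [2, 2, 0]? False
Relation: concurrent

Answer: concurrent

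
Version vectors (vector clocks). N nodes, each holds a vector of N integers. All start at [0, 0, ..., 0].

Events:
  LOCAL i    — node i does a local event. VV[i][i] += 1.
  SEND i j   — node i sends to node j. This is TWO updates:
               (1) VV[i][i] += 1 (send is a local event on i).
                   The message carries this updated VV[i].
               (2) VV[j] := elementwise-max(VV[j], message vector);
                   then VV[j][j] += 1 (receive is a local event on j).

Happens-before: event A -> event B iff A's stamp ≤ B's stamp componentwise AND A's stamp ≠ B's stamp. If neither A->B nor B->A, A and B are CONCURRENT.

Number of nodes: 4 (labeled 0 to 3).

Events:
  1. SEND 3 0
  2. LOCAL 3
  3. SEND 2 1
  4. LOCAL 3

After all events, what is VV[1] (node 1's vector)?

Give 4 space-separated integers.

Answer: 0 1 1 0

Derivation:
Initial: VV[0]=[0, 0, 0, 0]
Initial: VV[1]=[0, 0, 0, 0]
Initial: VV[2]=[0, 0, 0, 0]
Initial: VV[3]=[0, 0, 0, 0]
Event 1: SEND 3->0: VV[3][3]++ -> VV[3]=[0, 0, 0, 1], msg_vec=[0, 0, 0, 1]; VV[0]=max(VV[0],msg_vec) then VV[0][0]++ -> VV[0]=[1, 0, 0, 1]
Event 2: LOCAL 3: VV[3][3]++ -> VV[3]=[0, 0, 0, 2]
Event 3: SEND 2->1: VV[2][2]++ -> VV[2]=[0, 0, 1, 0], msg_vec=[0, 0, 1, 0]; VV[1]=max(VV[1],msg_vec) then VV[1][1]++ -> VV[1]=[0, 1, 1, 0]
Event 4: LOCAL 3: VV[3][3]++ -> VV[3]=[0, 0, 0, 3]
Final vectors: VV[0]=[1, 0, 0, 1]; VV[1]=[0, 1, 1, 0]; VV[2]=[0, 0, 1, 0]; VV[3]=[0, 0, 0, 3]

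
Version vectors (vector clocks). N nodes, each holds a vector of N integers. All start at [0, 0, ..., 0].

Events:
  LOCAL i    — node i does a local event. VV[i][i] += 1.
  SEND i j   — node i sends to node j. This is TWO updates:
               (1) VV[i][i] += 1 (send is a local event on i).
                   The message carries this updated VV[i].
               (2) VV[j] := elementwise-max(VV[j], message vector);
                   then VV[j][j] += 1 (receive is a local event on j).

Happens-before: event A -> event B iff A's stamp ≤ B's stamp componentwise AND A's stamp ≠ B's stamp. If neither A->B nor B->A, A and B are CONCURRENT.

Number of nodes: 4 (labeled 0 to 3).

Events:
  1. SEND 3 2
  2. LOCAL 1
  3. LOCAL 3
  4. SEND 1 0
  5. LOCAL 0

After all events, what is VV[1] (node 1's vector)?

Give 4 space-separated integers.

Initial: VV[0]=[0, 0, 0, 0]
Initial: VV[1]=[0, 0, 0, 0]
Initial: VV[2]=[0, 0, 0, 0]
Initial: VV[3]=[0, 0, 0, 0]
Event 1: SEND 3->2: VV[3][3]++ -> VV[3]=[0, 0, 0, 1], msg_vec=[0, 0, 0, 1]; VV[2]=max(VV[2],msg_vec) then VV[2][2]++ -> VV[2]=[0, 0, 1, 1]
Event 2: LOCAL 1: VV[1][1]++ -> VV[1]=[0, 1, 0, 0]
Event 3: LOCAL 3: VV[3][3]++ -> VV[3]=[0, 0, 0, 2]
Event 4: SEND 1->0: VV[1][1]++ -> VV[1]=[0, 2, 0, 0], msg_vec=[0, 2, 0, 0]; VV[0]=max(VV[0],msg_vec) then VV[0][0]++ -> VV[0]=[1, 2, 0, 0]
Event 5: LOCAL 0: VV[0][0]++ -> VV[0]=[2, 2, 0, 0]
Final vectors: VV[0]=[2, 2, 0, 0]; VV[1]=[0, 2, 0, 0]; VV[2]=[0, 0, 1, 1]; VV[3]=[0, 0, 0, 2]

Answer: 0 2 0 0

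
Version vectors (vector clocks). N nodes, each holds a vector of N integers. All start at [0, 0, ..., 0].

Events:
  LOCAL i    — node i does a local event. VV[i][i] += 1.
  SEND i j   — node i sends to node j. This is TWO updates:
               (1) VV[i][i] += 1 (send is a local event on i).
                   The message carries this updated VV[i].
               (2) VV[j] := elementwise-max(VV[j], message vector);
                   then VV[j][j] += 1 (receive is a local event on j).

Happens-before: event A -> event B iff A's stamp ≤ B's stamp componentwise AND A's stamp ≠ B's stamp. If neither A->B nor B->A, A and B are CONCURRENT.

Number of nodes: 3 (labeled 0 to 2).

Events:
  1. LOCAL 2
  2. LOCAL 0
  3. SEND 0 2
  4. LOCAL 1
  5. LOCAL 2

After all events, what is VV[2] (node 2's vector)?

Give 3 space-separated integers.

Answer: 2 0 3

Derivation:
Initial: VV[0]=[0, 0, 0]
Initial: VV[1]=[0, 0, 0]
Initial: VV[2]=[0, 0, 0]
Event 1: LOCAL 2: VV[2][2]++ -> VV[2]=[0, 0, 1]
Event 2: LOCAL 0: VV[0][0]++ -> VV[0]=[1, 0, 0]
Event 3: SEND 0->2: VV[0][0]++ -> VV[0]=[2, 0, 0], msg_vec=[2, 0, 0]; VV[2]=max(VV[2],msg_vec) then VV[2][2]++ -> VV[2]=[2, 0, 2]
Event 4: LOCAL 1: VV[1][1]++ -> VV[1]=[0, 1, 0]
Event 5: LOCAL 2: VV[2][2]++ -> VV[2]=[2, 0, 3]
Final vectors: VV[0]=[2, 0, 0]; VV[1]=[0, 1, 0]; VV[2]=[2, 0, 3]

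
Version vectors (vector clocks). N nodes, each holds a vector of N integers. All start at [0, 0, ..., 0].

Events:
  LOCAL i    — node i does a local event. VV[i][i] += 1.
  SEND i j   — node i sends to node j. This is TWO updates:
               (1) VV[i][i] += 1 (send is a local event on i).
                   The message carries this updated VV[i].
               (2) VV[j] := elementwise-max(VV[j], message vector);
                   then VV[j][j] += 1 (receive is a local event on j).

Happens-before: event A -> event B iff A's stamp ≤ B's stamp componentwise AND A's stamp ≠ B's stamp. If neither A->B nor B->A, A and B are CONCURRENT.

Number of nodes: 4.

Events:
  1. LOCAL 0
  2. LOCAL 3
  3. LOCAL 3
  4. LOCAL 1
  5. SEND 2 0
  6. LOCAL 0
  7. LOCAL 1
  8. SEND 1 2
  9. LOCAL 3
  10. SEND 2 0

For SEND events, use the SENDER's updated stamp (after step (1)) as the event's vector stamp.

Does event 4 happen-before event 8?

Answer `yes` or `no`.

Answer: yes

Derivation:
Initial: VV[0]=[0, 0, 0, 0]
Initial: VV[1]=[0, 0, 0, 0]
Initial: VV[2]=[0, 0, 0, 0]
Initial: VV[3]=[0, 0, 0, 0]
Event 1: LOCAL 0: VV[0][0]++ -> VV[0]=[1, 0, 0, 0]
Event 2: LOCAL 3: VV[3][3]++ -> VV[3]=[0, 0, 0, 1]
Event 3: LOCAL 3: VV[3][3]++ -> VV[3]=[0, 0, 0, 2]
Event 4: LOCAL 1: VV[1][1]++ -> VV[1]=[0, 1, 0, 0]
Event 5: SEND 2->0: VV[2][2]++ -> VV[2]=[0, 0, 1, 0], msg_vec=[0, 0, 1, 0]; VV[0]=max(VV[0],msg_vec) then VV[0][0]++ -> VV[0]=[2, 0, 1, 0]
Event 6: LOCAL 0: VV[0][0]++ -> VV[0]=[3, 0, 1, 0]
Event 7: LOCAL 1: VV[1][1]++ -> VV[1]=[0, 2, 0, 0]
Event 8: SEND 1->2: VV[1][1]++ -> VV[1]=[0, 3, 0, 0], msg_vec=[0, 3, 0, 0]; VV[2]=max(VV[2],msg_vec) then VV[2][2]++ -> VV[2]=[0, 3, 2, 0]
Event 9: LOCAL 3: VV[3][3]++ -> VV[3]=[0, 0, 0, 3]
Event 10: SEND 2->0: VV[2][2]++ -> VV[2]=[0, 3, 3, 0], msg_vec=[0, 3, 3, 0]; VV[0]=max(VV[0],msg_vec) then VV[0][0]++ -> VV[0]=[4, 3, 3, 0]
Event 4 stamp: [0, 1, 0, 0]
Event 8 stamp: [0, 3, 0, 0]
[0, 1, 0, 0] <= [0, 3, 0, 0]? True. Equal? False. Happens-before: True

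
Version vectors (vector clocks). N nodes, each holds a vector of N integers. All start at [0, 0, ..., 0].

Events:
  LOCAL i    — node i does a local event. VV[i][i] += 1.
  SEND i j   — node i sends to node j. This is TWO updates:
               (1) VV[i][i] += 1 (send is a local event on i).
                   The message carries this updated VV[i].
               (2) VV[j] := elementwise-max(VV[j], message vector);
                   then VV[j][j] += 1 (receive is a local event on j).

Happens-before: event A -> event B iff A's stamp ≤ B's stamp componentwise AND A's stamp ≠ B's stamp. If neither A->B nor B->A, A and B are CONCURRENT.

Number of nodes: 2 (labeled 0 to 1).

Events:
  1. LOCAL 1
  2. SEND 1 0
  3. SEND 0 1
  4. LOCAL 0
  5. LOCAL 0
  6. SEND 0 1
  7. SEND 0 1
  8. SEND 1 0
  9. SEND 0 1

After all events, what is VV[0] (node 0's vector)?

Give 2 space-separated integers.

Initial: VV[0]=[0, 0]
Initial: VV[1]=[0, 0]
Event 1: LOCAL 1: VV[1][1]++ -> VV[1]=[0, 1]
Event 2: SEND 1->0: VV[1][1]++ -> VV[1]=[0, 2], msg_vec=[0, 2]; VV[0]=max(VV[0],msg_vec) then VV[0][0]++ -> VV[0]=[1, 2]
Event 3: SEND 0->1: VV[0][0]++ -> VV[0]=[2, 2], msg_vec=[2, 2]; VV[1]=max(VV[1],msg_vec) then VV[1][1]++ -> VV[1]=[2, 3]
Event 4: LOCAL 0: VV[0][0]++ -> VV[0]=[3, 2]
Event 5: LOCAL 0: VV[0][0]++ -> VV[0]=[4, 2]
Event 6: SEND 0->1: VV[0][0]++ -> VV[0]=[5, 2], msg_vec=[5, 2]; VV[1]=max(VV[1],msg_vec) then VV[1][1]++ -> VV[1]=[5, 4]
Event 7: SEND 0->1: VV[0][0]++ -> VV[0]=[6, 2], msg_vec=[6, 2]; VV[1]=max(VV[1],msg_vec) then VV[1][1]++ -> VV[1]=[6, 5]
Event 8: SEND 1->0: VV[1][1]++ -> VV[1]=[6, 6], msg_vec=[6, 6]; VV[0]=max(VV[0],msg_vec) then VV[0][0]++ -> VV[0]=[7, 6]
Event 9: SEND 0->1: VV[0][0]++ -> VV[0]=[8, 6], msg_vec=[8, 6]; VV[1]=max(VV[1],msg_vec) then VV[1][1]++ -> VV[1]=[8, 7]
Final vectors: VV[0]=[8, 6]; VV[1]=[8, 7]

Answer: 8 6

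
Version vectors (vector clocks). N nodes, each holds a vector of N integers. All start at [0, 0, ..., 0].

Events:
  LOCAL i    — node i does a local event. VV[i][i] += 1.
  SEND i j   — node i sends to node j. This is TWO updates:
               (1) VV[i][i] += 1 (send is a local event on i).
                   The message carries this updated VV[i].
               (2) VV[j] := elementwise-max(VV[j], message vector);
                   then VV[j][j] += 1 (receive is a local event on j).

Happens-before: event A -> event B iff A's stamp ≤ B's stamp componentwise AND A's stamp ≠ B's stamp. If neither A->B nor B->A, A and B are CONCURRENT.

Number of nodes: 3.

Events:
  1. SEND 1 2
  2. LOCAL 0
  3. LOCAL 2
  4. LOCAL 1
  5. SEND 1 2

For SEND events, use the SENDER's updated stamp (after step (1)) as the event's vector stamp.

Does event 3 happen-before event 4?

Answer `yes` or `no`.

Answer: no

Derivation:
Initial: VV[0]=[0, 0, 0]
Initial: VV[1]=[0, 0, 0]
Initial: VV[2]=[0, 0, 0]
Event 1: SEND 1->2: VV[1][1]++ -> VV[1]=[0, 1, 0], msg_vec=[0, 1, 0]; VV[2]=max(VV[2],msg_vec) then VV[2][2]++ -> VV[2]=[0, 1, 1]
Event 2: LOCAL 0: VV[0][0]++ -> VV[0]=[1, 0, 0]
Event 3: LOCAL 2: VV[2][2]++ -> VV[2]=[0, 1, 2]
Event 4: LOCAL 1: VV[1][1]++ -> VV[1]=[0, 2, 0]
Event 5: SEND 1->2: VV[1][1]++ -> VV[1]=[0, 3, 0], msg_vec=[0, 3, 0]; VV[2]=max(VV[2],msg_vec) then VV[2][2]++ -> VV[2]=[0, 3, 3]
Event 3 stamp: [0, 1, 2]
Event 4 stamp: [0, 2, 0]
[0, 1, 2] <= [0, 2, 0]? False. Equal? False. Happens-before: False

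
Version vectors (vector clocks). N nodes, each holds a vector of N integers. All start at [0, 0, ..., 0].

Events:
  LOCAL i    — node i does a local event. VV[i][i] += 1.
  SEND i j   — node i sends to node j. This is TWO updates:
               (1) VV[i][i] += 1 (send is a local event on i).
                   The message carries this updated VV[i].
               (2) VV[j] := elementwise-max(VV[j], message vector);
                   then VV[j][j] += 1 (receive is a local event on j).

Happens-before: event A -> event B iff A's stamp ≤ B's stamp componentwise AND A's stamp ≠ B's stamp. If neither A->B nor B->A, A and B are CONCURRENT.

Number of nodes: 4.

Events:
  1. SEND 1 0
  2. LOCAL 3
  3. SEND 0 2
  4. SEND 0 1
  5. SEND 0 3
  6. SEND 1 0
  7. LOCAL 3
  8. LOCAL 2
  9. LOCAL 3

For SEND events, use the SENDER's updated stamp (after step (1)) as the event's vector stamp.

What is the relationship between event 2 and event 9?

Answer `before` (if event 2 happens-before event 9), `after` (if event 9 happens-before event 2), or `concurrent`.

Initial: VV[0]=[0, 0, 0, 0]
Initial: VV[1]=[0, 0, 0, 0]
Initial: VV[2]=[0, 0, 0, 0]
Initial: VV[3]=[0, 0, 0, 0]
Event 1: SEND 1->0: VV[1][1]++ -> VV[1]=[0, 1, 0, 0], msg_vec=[0, 1, 0, 0]; VV[0]=max(VV[0],msg_vec) then VV[0][0]++ -> VV[0]=[1, 1, 0, 0]
Event 2: LOCAL 3: VV[3][3]++ -> VV[3]=[0, 0, 0, 1]
Event 3: SEND 0->2: VV[0][0]++ -> VV[0]=[2, 1, 0, 0], msg_vec=[2, 1, 0, 0]; VV[2]=max(VV[2],msg_vec) then VV[2][2]++ -> VV[2]=[2, 1, 1, 0]
Event 4: SEND 0->1: VV[0][0]++ -> VV[0]=[3, 1, 0, 0], msg_vec=[3, 1, 0, 0]; VV[1]=max(VV[1],msg_vec) then VV[1][1]++ -> VV[1]=[3, 2, 0, 0]
Event 5: SEND 0->3: VV[0][0]++ -> VV[0]=[4, 1, 0, 0], msg_vec=[4, 1, 0, 0]; VV[3]=max(VV[3],msg_vec) then VV[3][3]++ -> VV[3]=[4, 1, 0, 2]
Event 6: SEND 1->0: VV[1][1]++ -> VV[1]=[3, 3, 0, 0], msg_vec=[3, 3, 0, 0]; VV[0]=max(VV[0],msg_vec) then VV[0][0]++ -> VV[0]=[5, 3, 0, 0]
Event 7: LOCAL 3: VV[3][3]++ -> VV[3]=[4, 1, 0, 3]
Event 8: LOCAL 2: VV[2][2]++ -> VV[2]=[2, 1, 2, 0]
Event 9: LOCAL 3: VV[3][3]++ -> VV[3]=[4, 1, 0, 4]
Event 2 stamp: [0, 0, 0, 1]
Event 9 stamp: [4, 1, 0, 4]
[0, 0, 0, 1] <= [4, 1, 0, 4]? True
[4, 1, 0, 4] <= [0, 0, 0, 1]? False
Relation: before

Answer: before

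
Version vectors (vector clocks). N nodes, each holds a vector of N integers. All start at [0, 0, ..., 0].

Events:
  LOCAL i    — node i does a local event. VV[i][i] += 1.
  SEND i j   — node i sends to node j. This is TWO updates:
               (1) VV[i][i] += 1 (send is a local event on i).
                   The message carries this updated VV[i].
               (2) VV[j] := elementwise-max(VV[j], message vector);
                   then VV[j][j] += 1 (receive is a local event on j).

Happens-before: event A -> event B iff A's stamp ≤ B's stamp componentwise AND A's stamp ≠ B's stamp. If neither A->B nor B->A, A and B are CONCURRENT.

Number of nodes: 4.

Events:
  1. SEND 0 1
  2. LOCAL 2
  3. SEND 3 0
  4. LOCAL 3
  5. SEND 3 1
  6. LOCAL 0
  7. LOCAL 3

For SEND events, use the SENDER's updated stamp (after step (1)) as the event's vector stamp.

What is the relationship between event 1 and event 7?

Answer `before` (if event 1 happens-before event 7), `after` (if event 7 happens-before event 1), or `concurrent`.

Answer: concurrent

Derivation:
Initial: VV[0]=[0, 0, 0, 0]
Initial: VV[1]=[0, 0, 0, 0]
Initial: VV[2]=[0, 0, 0, 0]
Initial: VV[3]=[0, 0, 0, 0]
Event 1: SEND 0->1: VV[0][0]++ -> VV[0]=[1, 0, 0, 0], msg_vec=[1, 0, 0, 0]; VV[1]=max(VV[1],msg_vec) then VV[1][1]++ -> VV[1]=[1, 1, 0, 0]
Event 2: LOCAL 2: VV[2][2]++ -> VV[2]=[0, 0, 1, 0]
Event 3: SEND 3->0: VV[3][3]++ -> VV[3]=[0, 0, 0, 1], msg_vec=[0, 0, 0, 1]; VV[0]=max(VV[0],msg_vec) then VV[0][0]++ -> VV[0]=[2, 0, 0, 1]
Event 4: LOCAL 3: VV[3][3]++ -> VV[3]=[0, 0, 0, 2]
Event 5: SEND 3->1: VV[3][3]++ -> VV[3]=[0, 0, 0, 3], msg_vec=[0, 0, 0, 3]; VV[1]=max(VV[1],msg_vec) then VV[1][1]++ -> VV[1]=[1, 2, 0, 3]
Event 6: LOCAL 0: VV[0][0]++ -> VV[0]=[3, 0, 0, 1]
Event 7: LOCAL 3: VV[3][3]++ -> VV[3]=[0, 0, 0, 4]
Event 1 stamp: [1, 0, 0, 0]
Event 7 stamp: [0, 0, 0, 4]
[1, 0, 0, 0] <= [0, 0, 0, 4]? False
[0, 0, 0, 4] <= [1, 0, 0, 0]? False
Relation: concurrent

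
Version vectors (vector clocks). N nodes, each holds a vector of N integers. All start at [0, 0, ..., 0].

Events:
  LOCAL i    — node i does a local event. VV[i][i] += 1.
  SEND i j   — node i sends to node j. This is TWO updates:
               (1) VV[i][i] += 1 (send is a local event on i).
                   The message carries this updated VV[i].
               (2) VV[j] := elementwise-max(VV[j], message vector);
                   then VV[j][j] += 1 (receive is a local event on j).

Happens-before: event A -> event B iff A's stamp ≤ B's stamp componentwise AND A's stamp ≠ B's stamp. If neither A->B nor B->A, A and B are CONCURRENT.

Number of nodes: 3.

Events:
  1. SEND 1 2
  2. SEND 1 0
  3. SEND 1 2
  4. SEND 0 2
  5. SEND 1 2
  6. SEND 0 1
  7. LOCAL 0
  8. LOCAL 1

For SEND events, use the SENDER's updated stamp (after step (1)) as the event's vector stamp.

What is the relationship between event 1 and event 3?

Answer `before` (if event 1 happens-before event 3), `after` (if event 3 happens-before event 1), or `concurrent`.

Initial: VV[0]=[0, 0, 0]
Initial: VV[1]=[0, 0, 0]
Initial: VV[2]=[0, 0, 0]
Event 1: SEND 1->2: VV[1][1]++ -> VV[1]=[0, 1, 0], msg_vec=[0, 1, 0]; VV[2]=max(VV[2],msg_vec) then VV[2][2]++ -> VV[2]=[0, 1, 1]
Event 2: SEND 1->0: VV[1][1]++ -> VV[1]=[0, 2, 0], msg_vec=[0, 2, 0]; VV[0]=max(VV[0],msg_vec) then VV[0][0]++ -> VV[0]=[1, 2, 0]
Event 3: SEND 1->2: VV[1][1]++ -> VV[1]=[0, 3, 0], msg_vec=[0, 3, 0]; VV[2]=max(VV[2],msg_vec) then VV[2][2]++ -> VV[2]=[0, 3, 2]
Event 4: SEND 0->2: VV[0][0]++ -> VV[0]=[2, 2, 0], msg_vec=[2, 2, 0]; VV[2]=max(VV[2],msg_vec) then VV[2][2]++ -> VV[2]=[2, 3, 3]
Event 5: SEND 1->2: VV[1][1]++ -> VV[1]=[0, 4, 0], msg_vec=[0, 4, 0]; VV[2]=max(VV[2],msg_vec) then VV[2][2]++ -> VV[2]=[2, 4, 4]
Event 6: SEND 0->1: VV[0][0]++ -> VV[0]=[3, 2, 0], msg_vec=[3, 2, 0]; VV[1]=max(VV[1],msg_vec) then VV[1][1]++ -> VV[1]=[3, 5, 0]
Event 7: LOCAL 0: VV[0][0]++ -> VV[0]=[4, 2, 0]
Event 8: LOCAL 1: VV[1][1]++ -> VV[1]=[3, 6, 0]
Event 1 stamp: [0, 1, 0]
Event 3 stamp: [0, 3, 0]
[0, 1, 0] <= [0, 3, 0]? True
[0, 3, 0] <= [0, 1, 0]? False
Relation: before

Answer: before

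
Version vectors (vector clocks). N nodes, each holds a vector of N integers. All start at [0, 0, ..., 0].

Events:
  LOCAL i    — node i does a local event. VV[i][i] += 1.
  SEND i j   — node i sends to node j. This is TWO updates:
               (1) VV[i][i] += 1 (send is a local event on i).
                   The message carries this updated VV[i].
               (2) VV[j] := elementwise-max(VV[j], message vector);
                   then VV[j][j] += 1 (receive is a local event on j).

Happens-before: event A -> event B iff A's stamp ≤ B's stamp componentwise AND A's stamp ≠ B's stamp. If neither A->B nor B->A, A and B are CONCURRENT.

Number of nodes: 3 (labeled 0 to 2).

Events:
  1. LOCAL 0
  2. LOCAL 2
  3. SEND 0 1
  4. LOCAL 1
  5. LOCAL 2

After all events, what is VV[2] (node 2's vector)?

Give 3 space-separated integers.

Initial: VV[0]=[0, 0, 0]
Initial: VV[1]=[0, 0, 0]
Initial: VV[2]=[0, 0, 0]
Event 1: LOCAL 0: VV[0][0]++ -> VV[0]=[1, 0, 0]
Event 2: LOCAL 2: VV[2][2]++ -> VV[2]=[0, 0, 1]
Event 3: SEND 0->1: VV[0][0]++ -> VV[0]=[2, 0, 0], msg_vec=[2, 0, 0]; VV[1]=max(VV[1],msg_vec) then VV[1][1]++ -> VV[1]=[2, 1, 0]
Event 4: LOCAL 1: VV[1][1]++ -> VV[1]=[2, 2, 0]
Event 5: LOCAL 2: VV[2][2]++ -> VV[2]=[0, 0, 2]
Final vectors: VV[0]=[2, 0, 0]; VV[1]=[2, 2, 0]; VV[2]=[0, 0, 2]

Answer: 0 0 2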